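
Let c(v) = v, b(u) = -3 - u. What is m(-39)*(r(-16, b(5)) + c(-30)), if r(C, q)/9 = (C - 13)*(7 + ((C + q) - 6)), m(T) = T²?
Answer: 9084933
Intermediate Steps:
r(C, q) = 9*(-13 + C)*(1 + C + q) (r(C, q) = 9*((C - 13)*(7 + ((C + q) - 6))) = 9*((-13 + C)*(7 + (-6 + C + q))) = 9*((-13 + C)*(1 + C + q)) = 9*(-13 + C)*(1 + C + q))
m(-39)*(r(-16, b(5)) + c(-30)) = (-39)²*((-117 - 117*(-3 - 1*5) - 108*(-16) + 9*(-16)² + 9*(-16)*(-3 - 1*5)) - 30) = 1521*((-117 - 117*(-3 - 5) + 1728 + 9*256 + 9*(-16)*(-3 - 5)) - 30) = 1521*((-117 - 117*(-8) + 1728 + 2304 + 9*(-16)*(-8)) - 30) = 1521*((-117 + 936 + 1728 + 2304 + 1152) - 30) = 1521*(6003 - 30) = 1521*5973 = 9084933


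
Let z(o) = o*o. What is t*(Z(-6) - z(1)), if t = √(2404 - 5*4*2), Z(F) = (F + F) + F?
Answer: -38*√591 ≈ -923.80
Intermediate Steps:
Z(F) = 3*F (Z(F) = 2*F + F = 3*F)
z(o) = o²
t = 2*√591 (t = √(2404 - 20*2) = √(2404 - 40) = √2364 = 2*√591 ≈ 48.621)
t*(Z(-6) - z(1)) = (2*√591)*(3*(-6) - 1*1²) = (2*√591)*(-18 - 1*1) = (2*√591)*(-18 - 1) = (2*√591)*(-19) = -38*√591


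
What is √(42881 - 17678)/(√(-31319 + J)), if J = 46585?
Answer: √384748998/15266 ≈ 1.2849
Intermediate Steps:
√(42881 - 17678)/(√(-31319 + J)) = √(42881 - 17678)/(√(-31319 + 46585)) = √25203/(√15266) = √25203*(√15266/15266) = √384748998/15266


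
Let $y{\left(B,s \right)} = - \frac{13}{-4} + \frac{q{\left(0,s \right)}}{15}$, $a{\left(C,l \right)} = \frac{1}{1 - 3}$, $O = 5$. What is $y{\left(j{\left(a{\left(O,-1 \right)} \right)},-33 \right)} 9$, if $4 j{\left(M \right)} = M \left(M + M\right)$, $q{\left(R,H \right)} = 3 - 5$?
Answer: $\frac{561}{20} \approx 28.05$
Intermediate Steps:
$a{\left(C,l \right)} = - \frac{1}{2}$ ($a{\left(C,l \right)} = \frac{1}{-2} = - \frac{1}{2}$)
$q{\left(R,H \right)} = -2$ ($q{\left(R,H \right)} = 3 - 5 = -2$)
$j{\left(M \right)} = \frac{M^{2}}{2}$ ($j{\left(M \right)} = \frac{M \left(M + M\right)}{4} = \frac{M 2 M}{4} = \frac{2 M^{2}}{4} = \frac{M^{2}}{2}$)
$y{\left(B,s \right)} = \frac{187}{60}$ ($y{\left(B,s \right)} = - \frac{13}{-4} - \frac{2}{15} = \left(-13\right) \left(- \frac{1}{4}\right) - \frac{2}{15} = \frac{13}{4} - \frac{2}{15} = \frac{187}{60}$)
$y{\left(j{\left(a{\left(O,-1 \right)} \right)},-33 \right)} 9 = \frac{187}{60} \cdot 9 = \frac{561}{20}$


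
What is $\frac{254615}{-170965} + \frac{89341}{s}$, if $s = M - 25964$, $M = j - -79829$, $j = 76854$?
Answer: $- \frac{3601766824}{4469674767} \approx -0.80582$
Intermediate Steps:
$M = 156683$ ($M = 76854 - -79829 = 76854 + 79829 = 156683$)
$s = 130719$ ($s = 156683 - 25964 = 130719$)
$\frac{254615}{-170965} + \frac{89341}{s} = \frac{254615}{-170965} + \frac{89341}{130719} = 254615 \left(- \frac{1}{170965}\right) + 89341 \cdot \frac{1}{130719} = - \frac{50923}{34193} + \frac{89341}{130719} = - \frac{3601766824}{4469674767}$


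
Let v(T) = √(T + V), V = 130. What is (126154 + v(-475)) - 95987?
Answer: 30167 + I*√345 ≈ 30167.0 + 18.574*I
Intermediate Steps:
v(T) = √(130 + T) (v(T) = √(T + 130) = √(130 + T))
(126154 + v(-475)) - 95987 = (126154 + √(130 - 475)) - 95987 = (126154 + √(-345)) - 95987 = (126154 + I*√345) - 95987 = 30167 + I*√345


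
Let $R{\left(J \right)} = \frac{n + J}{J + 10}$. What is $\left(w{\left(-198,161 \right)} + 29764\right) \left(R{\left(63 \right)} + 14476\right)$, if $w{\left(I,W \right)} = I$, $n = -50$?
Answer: $\frac{31244195726}{73} \approx 4.28 \cdot 10^{8}$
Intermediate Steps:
$R{\left(J \right)} = \frac{-50 + J}{10 + J}$ ($R{\left(J \right)} = \frac{-50 + J}{J + 10} = \frac{-50 + J}{10 + J}$)
$\left(w{\left(-198,161 \right)} + 29764\right) \left(R{\left(63 \right)} + 14476\right) = \left(-198 + 29764\right) \left(\frac{-50 + 63}{10 + 63} + 14476\right) = 29566 \left(\frac{1}{73} \cdot 13 + 14476\right) = 29566 \left(\frac{13}{73} + 14476\right) = 29566 \cdot \frac{1056761}{73} = \frac{31244195726}{73}$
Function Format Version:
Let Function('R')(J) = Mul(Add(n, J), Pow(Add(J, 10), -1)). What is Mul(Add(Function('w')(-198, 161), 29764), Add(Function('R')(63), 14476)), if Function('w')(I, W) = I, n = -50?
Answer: Rational(31244195726, 73) ≈ 4.2800e+8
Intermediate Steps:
Function('R')(J) = Mul(Pow(Add(10, J), -1), Add(-50, J)) (Function('R')(J) = Mul(Add(-50, J), Pow(Add(J, 10), -1)) = Mul(Add(-50, J), Pow(Add(10, J), -1)) = Mul(Pow(Add(10, J), -1), Add(-50, J)))
Mul(Add(Function('w')(-198, 161), 29764), Add(Function('R')(63), 14476)) = Mul(Add(-198, 29764), Add(Mul(Pow(Add(10, 63), -1), Add(-50, 63)), 14476)) = Mul(29566, Add(Mul(Pow(73, -1), 13), 14476)) = Mul(29566, Add(Mul(Rational(1, 73), 13), 14476)) = Mul(29566, Add(Rational(13, 73), 14476)) = Mul(29566, Rational(1056761, 73)) = Rational(31244195726, 73)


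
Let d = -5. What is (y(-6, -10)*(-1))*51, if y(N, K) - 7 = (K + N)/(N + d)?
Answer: -4743/11 ≈ -431.18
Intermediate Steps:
y(N, K) = 7 + (K + N)/(-5 + N) (y(N, K) = 7 + (K + N)/(N - 5) = 7 + (K + N)/(-5 + N))
(y(-6, -10)*(-1))*51 = (((-35 - 10 + 8*(-6))/(-5 - 6))*(-1))*51 = (((-35 - 10 - 48)/(-11))*(-1))*51 = (-1/11*(-93)*(-1))*51 = ((93/11)*(-1))*51 = -93/11*51 = -4743/11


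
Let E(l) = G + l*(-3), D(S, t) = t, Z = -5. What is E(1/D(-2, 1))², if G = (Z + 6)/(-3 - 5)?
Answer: 625/64 ≈ 9.7656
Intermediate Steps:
G = -⅛ (G = (-5 + 6)/(-3 - 5) = 1/(-8) = 1*(-⅛) = -⅛ ≈ -0.12500)
E(l) = -⅛ - 3*l (E(l) = -⅛ + l*(-3) = -⅛ - 3*l)
E(1/D(-2, 1))² = (-⅛ - 3/1)² = (-⅛ - 3*1)² = (-⅛ - 3)² = (-25/8)² = 625/64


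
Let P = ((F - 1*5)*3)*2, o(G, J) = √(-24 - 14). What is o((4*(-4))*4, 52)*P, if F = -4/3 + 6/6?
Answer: -32*I*√38 ≈ -197.26*I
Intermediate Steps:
F = -⅓ (F = -4*⅓ + 6*(⅙) = -4/3 + 1 = -⅓ ≈ -0.33333)
o(G, J) = I*√38 (o(G, J) = √(-38) = I*√38)
P = -32 (P = ((-⅓ - 1*5)*3)*2 = ((-⅓ - 5)*3)*2 = -16/3*3*2 = -16*2 = -32)
o((4*(-4))*4, 52)*P = (I*√38)*(-32) = -32*I*√38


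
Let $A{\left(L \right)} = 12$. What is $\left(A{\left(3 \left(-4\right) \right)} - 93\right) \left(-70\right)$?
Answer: $5670$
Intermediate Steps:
$\left(A{\left(3 \left(-4\right) \right)} - 93\right) \left(-70\right) = \left(12 - 93\right) \left(-70\right) = \left(-81\right) \left(-70\right) = 5670$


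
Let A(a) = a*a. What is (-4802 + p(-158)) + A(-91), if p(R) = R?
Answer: 3321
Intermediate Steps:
A(a) = a**2
(-4802 + p(-158)) + A(-91) = (-4802 - 158) + (-91)**2 = -4960 + 8281 = 3321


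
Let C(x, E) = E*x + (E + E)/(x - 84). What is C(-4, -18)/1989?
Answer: 177/4862 ≈ 0.036405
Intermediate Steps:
C(x, E) = E*x + 2*E/(-84 + x) (C(x, E) = E*x + (2*E)/(-84 + x) = E*x + 2*E/(-84 + x))
C(-4, -18)/1989 = -18*(2 + (-4)² - 84*(-4))/(-84 - 4)/1989 = -18*(2 + 16 + 336)/(-88)*(1/1989) = -18*(-1/88)*354*(1/1989) = (1593/22)*(1/1989) = 177/4862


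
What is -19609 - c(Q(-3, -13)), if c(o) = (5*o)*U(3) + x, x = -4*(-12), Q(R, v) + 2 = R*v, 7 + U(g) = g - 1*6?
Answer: -17807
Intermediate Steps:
U(g) = -13 + g (U(g) = -7 + (g - 1*6) = -7 + (g - 6) = -7 + (-6 + g) = -13 + g)
Q(R, v) = -2 + R*v
x = 48
c(o) = 48 - 50*o (c(o) = (5*o)*(-13 + 3) + 48 = (5*o)*(-10) + 48 = -50*o + 48 = 48 - 50*o)
-19609 - c(Q(-3, -13)) = -19609 - (48 - 50*(-2 - 3*(-13))) = -19609 - (48 - 50*(-2 + 39)) = -19609 - (48 - 50*37) = -19609 - (48 - 1850) = -19609 - 1*(-1802) = -19609 + 1802 = -17807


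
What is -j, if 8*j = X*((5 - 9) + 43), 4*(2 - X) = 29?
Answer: 819/32 ≈ 25.594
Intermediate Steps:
X = -21/4 (X = 2 - ¼*29 = 2 - 29/4 = -21/4 ≈ -5.2500)
j = -819/32 (j = (-21*((5 - 9) + 43)/4)/8 = (-21*(-4 + 43)/4)/8 = (-21/4*39)/8 = (⅛)*(-819/4) = -819/32 ≈ -25.594)
-j = -1*(-819/32) = 819/32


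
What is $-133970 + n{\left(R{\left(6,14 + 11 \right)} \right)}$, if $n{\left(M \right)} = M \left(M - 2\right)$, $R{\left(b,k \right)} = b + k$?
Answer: $-133071$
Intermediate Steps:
$n{\left(M \right)} = M \left(-2 + M\right)$
$-133970 + n{\left(R{\left(6,14 + 11 \right)} \right)} = -133970 + \left(6 + \left(14 + 11\right)\right) \left(-2 + \left(6 + \left(14 + 11\right)\right)\right) = -133970 + \left(6 + 25\right) \left(-2 + \left(6 + 25\right)\right) = -133970 + 31 \left(-2 + 31\right) = -133970 + 31 \cdot 29 = -133970 + 899 = -133071$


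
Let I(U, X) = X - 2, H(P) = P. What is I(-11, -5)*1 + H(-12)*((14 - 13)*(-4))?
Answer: 41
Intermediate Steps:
I(U, X) = -2 + X
I(-11, -5)*1 + H(-12)*((14 - 13)*(-4)) = (-2 - 5)*1 - 12*(14 - 13)*(-4) = -7*1 - 12*(-4) = -7 - 12*(-4) = -7 + 48 = 41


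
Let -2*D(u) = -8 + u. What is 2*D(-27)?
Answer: 35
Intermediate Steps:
D(u) = 4 - u/2 (D(u) = -(-8 + u)/2 = 4 - u/2)
2*D(-27) = 2*(4 - ½*(-27)) = 2*(4 + 27/2) = 2*(35/2) = 35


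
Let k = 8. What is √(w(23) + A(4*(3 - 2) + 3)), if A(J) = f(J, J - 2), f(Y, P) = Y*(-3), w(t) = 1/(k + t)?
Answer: 5*I*√806/31 ≈ 4.5791*I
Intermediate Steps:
w(t) = 1/(8 + t)
f(Y, P) = -3*Y
A(J) = -3*J
√(w(23) + A(4*(3 - 2) + 3)) = √(1/(8 + 23) - 3*(4*(3 - 2) + 3)) = √(1/31 - 3*(4*1 + 3)) = √(1/31 - 3*(4 + 3)) = √(1/31 - 3*7) = √(1/31 - 21) = √(-650/31) = 5*I*√806/31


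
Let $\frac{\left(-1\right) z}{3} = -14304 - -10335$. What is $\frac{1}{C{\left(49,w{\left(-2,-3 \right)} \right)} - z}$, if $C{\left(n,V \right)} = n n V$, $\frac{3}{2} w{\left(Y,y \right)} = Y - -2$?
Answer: $- \frac{1}{11907} \approx -8.3984 \cdot 10^{-5}$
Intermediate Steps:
$w{\left(Y,y \right)} = \frac{4}{3} + \frac{2 Y}{3}$ ($w{\left(Y,y \right)} = \frac{2 \left(Y - -2\right)}{3} = \frac{2 \left(Y + 2\right)}{3} = \frac{2 \left(2 + Y\right)}{3} = \frac{4}{3} + \frac{2 Y}{3}$)
$C{\left(n,V \right)} = V n^{2}$ ($C{\left(n,V \right)} = n^{2} V = V n^{2}$)
$z = 11907$ ($z = - 3 \left(-14304 - -10335\right) = - 3 \left(-14304 + 10335\right) = \left(-3\right) \left(-3969\right) = 11907$)
$\frac{1}{C{\left(49,w{\left(-2,-3 \right)} \right)} - z} = \frac{1}{\left(\frac{4}{3} + \frac{2}{3} \left(-2\right)\right) 49^{2} - 11907} = \frac{1}{\left(\frac{4}{3} - \frac{4}{3}\right) 2401 - 11907} = \frac{1}{0 \cdot 2401 - 11907} = \frac{1}{0 - 11907} = \frac{1}{-11907} = - \frac{1}{11907}$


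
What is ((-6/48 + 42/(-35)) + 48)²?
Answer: 3485689/1600 ≈ 2178.6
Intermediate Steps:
((-6/48 + 42/(-35)) + 48)² = ((-6*1/48 + 42*(-1/35)) + 48)² = ((-⅛ - 6/5) + 48)² = (-53/40 + 48)² = (1867/40)² = 3485689/1600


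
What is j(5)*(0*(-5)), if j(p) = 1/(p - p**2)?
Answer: 0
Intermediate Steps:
j(5)*(0*(-5)) = (-1/(5*(-1 + 5)))*(0*(-5)) = -1*1/5/4*0 = -1*1/5*1/4*0 = -1/20*0 = 0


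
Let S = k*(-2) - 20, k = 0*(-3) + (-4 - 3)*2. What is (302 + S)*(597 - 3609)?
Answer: -933720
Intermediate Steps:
k = -14 (k = 0 - 7*2 = 0 - 14 = -14)
S = 8 (S = -14*(-2) - 20 = 28 - 20 = 8)
(302 + S)*(597 - 3609) = (302 + 8)*(597 - 3609) = 310*(-3012) = -933720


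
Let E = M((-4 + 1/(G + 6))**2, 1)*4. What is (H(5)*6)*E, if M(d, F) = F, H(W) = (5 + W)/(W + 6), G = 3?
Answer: 240/11 ≈ 21.818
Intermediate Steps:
H(W) = (5 + W)/(6 + W)
E = 4 (E = 1*4 = 4)
(H(5)*6)*E = (((5 + 5)/(6 + 5))*6)*4 = ((10/11)*6)*4 = (60/11)*4 = 240/11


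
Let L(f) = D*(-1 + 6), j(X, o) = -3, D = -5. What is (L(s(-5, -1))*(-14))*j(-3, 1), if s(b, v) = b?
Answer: -1050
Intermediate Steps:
L(f) = -25 (L(f) = -5*(-1 + 6) = -5*5 = -25)
(L(s(-5, -1))*(-14))*j(-3, 1) = -25*(-14)*(-3) = 350*(-3) = -1050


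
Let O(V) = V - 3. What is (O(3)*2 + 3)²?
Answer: 9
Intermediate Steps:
O(V) = -3 + V
(O(3)*2 + 3)² = ((-3 + 3)*2 + 3)² = (0*2 + 3)² = (0 + 3)² = 3² = 9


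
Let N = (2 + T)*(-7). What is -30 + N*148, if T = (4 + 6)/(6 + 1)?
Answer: -3582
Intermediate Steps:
T = 10/7 ≈ 1.4286
N = -24 (N = (2 + 10/7)*(-7) = (24/7)*(-7) = -24)
-30 + N*148 = -30 - 24*148 = -30 - 3552 = -3582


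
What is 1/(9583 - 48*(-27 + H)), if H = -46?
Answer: 1/13087 ≈ 7.6412e-5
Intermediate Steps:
1/(9583 - 48*(-27 + H)) = 1/(9583 - 48*(-27 - 46)) = 1/(9583 - 48*(-73)) = 1/(9583 + 3504) = 1/13087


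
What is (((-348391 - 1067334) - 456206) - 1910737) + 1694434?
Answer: -2088234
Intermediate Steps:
(((-348391 - 1067334) - 456206) - 1910737) + 1694434 = ((-1415725 - 456206) - 1910737) + 1694434 = (-1871931 - 1910737) + 1694434 = -3782668 + 1694434 = -2088234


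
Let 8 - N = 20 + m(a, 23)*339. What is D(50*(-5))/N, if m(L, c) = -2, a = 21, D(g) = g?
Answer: -125/333 ≈ -0.37538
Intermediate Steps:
N = 666 (N = 8 - (20 - 2*339) = 8 - (20 - 678) = 8 - 1*(-658) = 8 + 658 = 666)
D(50*(-5))/N = (50*(-5))/666 = -250*1/666 = -125/333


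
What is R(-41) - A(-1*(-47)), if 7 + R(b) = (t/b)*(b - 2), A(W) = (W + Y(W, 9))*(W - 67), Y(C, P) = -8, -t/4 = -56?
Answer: 41325/41 ≈ 1007.9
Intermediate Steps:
t = 224 (t = -4*(-56) = 224)
A(W) = (-67 + W)*(-8 + W) (A(W) = (W - 8)*(W - 67) = (-8 + W)*(-67 + W) = (-67 + W)*(-8 + W))
R(b) = -7 + 224*(-2 + b)/b (R(b) = -7 + (224/b)*(b - 2) = -7 + (224/b)*(-2 + b) = -7 + 224*(-2 + b)/b)
R(-41) - A(-1*(-47)) = (217 - 448/(-41)) - (536 + (-1*(-47))² - (-75)*(-47)) = (217 - 448*(-1/41)) - (536 + 47² - 75*47) = (217 + 448/41) - (536 + 2209 - 3525) = 9345/41 - 1*(-780) = 9345/41 + 780 = 41325/41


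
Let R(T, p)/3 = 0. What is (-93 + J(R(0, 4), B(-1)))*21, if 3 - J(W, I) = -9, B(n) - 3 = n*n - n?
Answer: -1701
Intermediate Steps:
R(T, p) = 0 (R(T, p) = 3*0 = 0)
B(n) = 3 + n² - n (B(n) = 3 + (n*n - n) = 3 + (n² - n) = 3 + n² - n)
J(W, I) = 12 (J(W, I) = 3 - 1*(-9) = 3 + 9 = 12)
(-93 + J(R(0, 4), B(-1)))*21 = (-93 + 12)*21 = -81*21 = -1701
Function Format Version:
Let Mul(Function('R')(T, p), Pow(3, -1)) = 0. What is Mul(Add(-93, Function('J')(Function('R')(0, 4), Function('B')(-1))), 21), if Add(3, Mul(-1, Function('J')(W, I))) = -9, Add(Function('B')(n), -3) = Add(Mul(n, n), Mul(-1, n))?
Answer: -1701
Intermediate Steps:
Function('R')(T, p) = 0 (Function('R')(T, p) = Mul(3, 0) = 0)
Function('B')(n) = Add(3, Pow(n, 2), Mul(-1, n)) (Function('B')(n) = Add(3, Add(Mul(n, n), Mul(-1, n))) = Add(3, Add(Pow(n, 2), Mul(-1, n))) = Add(3, Pow(n, 2), Mul(-1, n)))
Function('J')(W, I) = 12 (Function('J')(W, I) = Add(3, Mul(-1, -9)) = Add(3, 9) = 12)
Mul(Add(-93, Function('J')(Function('R')(0, 4), Function('B')(-1))), 21) = Mul(Add(-93, 12), 21) = Mul(-81, 21) = -1701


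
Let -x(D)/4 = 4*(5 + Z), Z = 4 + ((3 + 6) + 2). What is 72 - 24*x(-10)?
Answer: 7752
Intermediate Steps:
Z = 15 (Z = 4 + (9 + 2) = 4 + 11 = 15)
x(D) = -320 (x(D) = -16*(5 + 15) = -16*20 = -4*80 = -320)
72 - 24*x(-10) = 72 - 24*(-320) = 72 + 7680 = 7752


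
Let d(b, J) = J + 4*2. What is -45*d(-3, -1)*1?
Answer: -315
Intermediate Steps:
d(b, J) = 8 + J (d(b, J) = J + 8 = 8 + J)
-45*d(-3, -1)*1 = -45*(8 - 1)*1 = -45*7*1 = -315*1 = -315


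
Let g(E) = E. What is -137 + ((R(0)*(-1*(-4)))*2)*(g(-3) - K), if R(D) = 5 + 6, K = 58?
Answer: -5505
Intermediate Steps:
R(D) = 11
-137 + ((R(0)*(-1*(-4)))*2)*(g(-3) - K) = -137 + ((11*(-1*(-4)))*2)*(-3 - 1*58) = -137 + ((11*4)*2)*(-3 - 58) = -137 + (44*2)*(-61) = -137 + 88*(-61) = -137 - 5368 = -5505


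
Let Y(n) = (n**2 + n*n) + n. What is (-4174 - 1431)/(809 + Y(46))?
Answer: -5605/5087 ≈ -1.1018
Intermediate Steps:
Y(n) = n + 2*n**2 (Y(n) = (n**2 + n**2) + n = 2*n**2 + n = n + 2*n**2)
(-4174 - 1431)/(809 + Y(46)) = (-4174 - 1431)/(809 + 46*(1 + 2*46)) = -5605/(809 + 46*(1 + 92)) = -5605/(809 + 46*93) = -5605/(809 + 4278) = -5605/5087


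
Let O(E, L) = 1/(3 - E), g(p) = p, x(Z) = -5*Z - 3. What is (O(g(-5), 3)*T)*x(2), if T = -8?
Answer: 13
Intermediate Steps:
x(Z) = -3 - 5*Z
(O(g(-5), 3)*T)*x(2) = (-1/(-3 - 5)*(-8))*(-3 - 5*2) = (-1/(-8)*(-8))*(-3 - 10) = (-1*(-1/8)*(-8))*(-13) = ((1/8)*(-8))*(-13) = -1*(-13) = 13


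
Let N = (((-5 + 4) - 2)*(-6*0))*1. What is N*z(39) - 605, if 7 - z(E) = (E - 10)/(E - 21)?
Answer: -605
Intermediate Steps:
N = 0 (N = ((-1 - 2)*0)*1 = -3*0*1 = 0*1 = 0)
z(E) = 7 - (-10 + E)/(-21 + E) (z(E) = 7 - (E - 10)/(E - 21) = 7 - (-10 + E)/(-21 + E))
N*z(39) - 605 = 0*((-137 + 6*39)/(-21 + 39)) - 605 = 0*((-137 + 234)/18) - 605 = 0*((1/18)*97) - 605 = 0*(97/18) - 605 = 0 - 605 = -605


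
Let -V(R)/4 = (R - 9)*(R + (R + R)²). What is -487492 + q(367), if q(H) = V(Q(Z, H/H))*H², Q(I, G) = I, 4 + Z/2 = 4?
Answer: -487492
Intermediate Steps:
Z = 0 (Z = -8 + 2*4 = -8 + 8 = 0)
V(R) = -4*(-9 + R)*(R + 4*R²) (V(R) = -4*(R - 9)*(R + (R + R)²) = -4*(-9 + R)*(R + (2*R)²) = -4*(-9 + R)*(R + 4*R²))
q(H) = 0 (q(H) = (4*0*(9 - 4*0² + 35*0))*H² = (4*0*(9 - 4*0 + 0))*H² = (4*0*(9 + 0 + 0))*H² = (4*0*9)*H² = 0*H² = 0)
-487492 + q(367) = -487492 + 0 = -487492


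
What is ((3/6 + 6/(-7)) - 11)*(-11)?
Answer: 1749/14 ≈ 124.93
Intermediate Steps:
((3/6 + 6/(-7)) - 11)*(-11) = ((3*(⅙) + 6*(-⅐)) - 11)*(-11) = ((½ - 6/7) - 11)*(-11) = (-5/14 - 11)*(-11) = -159/14*(-11) = 1749/14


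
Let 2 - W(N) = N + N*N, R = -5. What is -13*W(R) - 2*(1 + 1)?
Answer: 230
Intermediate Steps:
W(N) = 2 - N - N² (W(N) = 2 - (N + N*N) = 2 - (N + N²) = 2 + (-N - N²) = 2 - N - N²)
-13*W(R) - 2*(1 + 1) = -13*(2 - 1*(-5) - 1*(-5)²) - 2*(1 + 1) = -13*(2 + 5 - 1*25) - 2*2 = -13*(2 + 5 - 25) - 4 = -13*(-18) - 4 = 234 - 4 = 230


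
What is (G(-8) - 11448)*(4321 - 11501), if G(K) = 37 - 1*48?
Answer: 82275620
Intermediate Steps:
G(K) = -11 (G(K) = 37 - 48 = -11)
(G(-8) - 11448)*(4321 - 11501) = (-11 - 11448)*(4321 - 11501) = -11459*(-7180) = 82275620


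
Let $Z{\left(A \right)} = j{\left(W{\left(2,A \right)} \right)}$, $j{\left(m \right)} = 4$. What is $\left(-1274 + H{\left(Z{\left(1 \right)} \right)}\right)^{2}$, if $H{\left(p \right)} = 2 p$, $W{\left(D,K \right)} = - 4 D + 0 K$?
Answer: $1602756$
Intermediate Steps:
$W{\left(D,K \right)} = - 4 D$ ($W{\left(D,K \right)} = - 4 D + 0 = - 4 D$)
$Z{\left(A \right)} = 4$
$\left(-1274 + H{\left(Z{\left(1 \right)} \right)}\right)^{2} = \left(-1274 + 2 \cdot 4\right)^{2} = \left(-1274 + 8\right)^{2} = \left(-1266\right)^{2} = 1602756$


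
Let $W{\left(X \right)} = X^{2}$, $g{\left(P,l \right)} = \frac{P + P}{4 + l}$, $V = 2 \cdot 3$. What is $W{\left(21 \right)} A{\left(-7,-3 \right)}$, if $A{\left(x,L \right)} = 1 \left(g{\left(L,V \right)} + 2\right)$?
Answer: $\frac{3087}{5} \approx 617.4$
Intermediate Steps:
$V = 6$
$g{\left(P,l \right)} = \frac{2 P}{4 + l}$
$A{\left(x,L \right)} = 2 + \frac{L}{5}$ ($A{\left(x,L \right)} = 1 \left(\frac{2 L}{4 + 6} + 2\right) = 1 \left(\frac{2 L}{10} + 2\right) = 1 \left(2 L \frac{1}{10} + 2\right) = 1 \left(\frac{L}{5} + 2\right) = 1 \left(2 + \frac{L}{5}\right) = 2 + \frac{L}{5}$)
$W{\left(21 \right)} A{\left(-7,-3 \right)} = 21^{2} \left(2 + \frac{1}{5} \left(-3\right)\right) = 441 \left(2 - \frac{3}{5}\right) = 441 \cdot \frac{7}{5} = \frac{3087}{5}$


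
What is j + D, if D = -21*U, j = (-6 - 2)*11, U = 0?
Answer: -88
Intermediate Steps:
j = -88 (j = -8*11 = -88)
D = 0 (D = -21*0 = 0)
j + D = -88 + 0 = -88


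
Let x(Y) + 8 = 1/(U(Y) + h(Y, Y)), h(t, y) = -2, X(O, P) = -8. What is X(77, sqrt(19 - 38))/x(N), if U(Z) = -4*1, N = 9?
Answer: 48/49 ≈ 0.97959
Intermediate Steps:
U(Z) = -4
x(Y) = -49/6 (x(Y) = -8 + 1/(-4 - 2) = -8 + 1/(-6) = -8 - 1/6 = -49/6)
X(77, sqrt(19 - 38))/x(N) = -8/(-49/6) = -8*(-6/49) = 48/49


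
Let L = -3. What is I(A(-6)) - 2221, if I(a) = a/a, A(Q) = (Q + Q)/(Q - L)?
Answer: -2220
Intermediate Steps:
A(Q) = 2*Q/(3 + Q) (A(Q) = (Q + Q)/(Q - 1*(-3)) = (2*Q)/(Q + 3) = (2*Q)/(3 + Q) = 2*Q/(3 + Q))
I(a) = 1
I(A(-6)) - 2221 = 1 - 2221 = -2220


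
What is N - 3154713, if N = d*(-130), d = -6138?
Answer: -2356773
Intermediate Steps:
N = 797940 (N = -6138*(-130) = 797940)
N - 3154713 = 797940 - 3154713 = -2356773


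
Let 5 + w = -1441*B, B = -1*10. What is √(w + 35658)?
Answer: √50063 ≈ 223.75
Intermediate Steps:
B = -10
w = 14405 (w = -5 - 1441*(-10) = -5 + 14410 = 14405)
√(w + 35658) = √(14405 + 35658) = √50063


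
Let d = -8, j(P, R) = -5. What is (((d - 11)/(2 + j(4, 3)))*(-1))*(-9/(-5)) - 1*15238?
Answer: -76247/5 ≈ -15249.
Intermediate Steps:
(((d - 11)/(2 + j(4, 3)))*(-1))*(-9/(-5)) - 1*15238 = (((-8 - 11)/(2 - 5))*(-1))*(-9/(-5)) - 1*15238 = (-19/(-3)*(-1))*(-9*(-⅕)) - 15238 = (-19*(-⅓)*(-1))*(9/5) - 15238 = ((19/3)*(-1))*(9/5) - 15238 = -19/3*9/5 - 15238 = -57/5 - 15238 = -76247/5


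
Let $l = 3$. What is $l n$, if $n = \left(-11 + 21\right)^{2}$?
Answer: $300$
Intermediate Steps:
$n = 100$ ($n = 10^{2} = 100$)
$l n = 3 \cdot 100 = 300$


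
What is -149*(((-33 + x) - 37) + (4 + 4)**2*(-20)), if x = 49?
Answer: 193849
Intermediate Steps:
-149*(((-33 + x) - 37) + (4 + 4)**2*(-20)) = -149*(((-33 + 49) - 37) + (4 + 4)**2*(-20)) = -149*((16 - 37) + 8**2*(-20)) = -149*(-21 + 64*(-20)) = -149*(-21 - 1280) = -149*(-1301) = 193849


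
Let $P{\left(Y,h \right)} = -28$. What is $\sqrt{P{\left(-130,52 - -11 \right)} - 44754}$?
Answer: $i \sqrt{44782} \approx 211.62 i$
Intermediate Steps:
$\sqrt{P{\left(-130,52 - -11 \right)} - 44754} = \sqrt{-28 - 44754} = \sqrt{-44782} = i \sqrt{44782}$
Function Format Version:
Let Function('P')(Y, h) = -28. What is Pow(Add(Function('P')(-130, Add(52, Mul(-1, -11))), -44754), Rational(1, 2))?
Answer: Mul(I, Pow(44782, Rational(1, 2))) ≈ Mul(211.62, I)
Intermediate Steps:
Pow(Add(Function('P')(-130, Add(52, Mul(-1, -11))), -44754), Rational(1, 2)) = Pow(Add(-28, -44754), Rational(1, 2)) = Pow(-44782, Rational(1, 2)) = Mul(I, Pow(44782, Rational(1, 2)))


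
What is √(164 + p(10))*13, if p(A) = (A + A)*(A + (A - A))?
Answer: 26*√91 ≈ 248.02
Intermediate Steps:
p(A) = 2*A² (p(A) = (2*A)*(A + 0) = (2*A)*A = 2*A²)
√(164 + p(10))*13 = √(164 + 2*10²)*13 = √(164 + 2*100)*13 = √(164 + 200)*13 = √364*13 = (2*√91)*13 = 26*√91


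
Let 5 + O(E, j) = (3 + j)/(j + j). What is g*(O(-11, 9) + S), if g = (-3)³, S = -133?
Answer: 3708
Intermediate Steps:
O(E, j) = -5 + (3 + j)/(2*j) (O(E, j) = -5 + (3 + j)/(j + j) = -5 + (3 + j)/((2*j)) = -5 + (3 + j)*(1/(2*j)) = -5 + (3 + j)/(2*j))
g = -27
g*(O(-11, 9) + S) = -27*((3/2)*(1 - 3*9)/9 - 133) = -27*((3/2)*(⅑)*(1 - 27) - 133) = -27*((3/2)*(⅑)*(-26) - 133) = -27*(-13/3 - 133) = -27*(-412/3) = 3708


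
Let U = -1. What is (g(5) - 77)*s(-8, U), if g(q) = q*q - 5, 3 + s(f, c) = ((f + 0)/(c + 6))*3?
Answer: 2223/5 ≈ 444.60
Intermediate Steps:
s(f, c) = -3 + 3*f/(6 + c) (s(f, c) = -3 + ((f + 0)/(c + 6))*3 = -3 + (f/(6 + c))*3 = -3 + 3*f/(6 + c))
g(q) = -5 + q² (g(q) = q² - 5 = -5 + q²)
(g(5) - 77)*s(-8, U) = ((-5 + 5²) - 77)*(3*(-6 - 8 - 1*(-1))/(6 - 1)) = ((-5 + 25) - 77)*(3*(-6 - 8 + 1)/5) = (20 - 77)*(3*(⅕)*(-13)) = -57*(-39/5) = 2223/5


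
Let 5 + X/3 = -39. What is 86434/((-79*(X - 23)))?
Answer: 86434/12245 ≈ 7.0587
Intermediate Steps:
X = -132 (X = -15 + 3*(-39) = -15 - 117 = -132)
86434/((-79*(X - 23))) = 86434/((-79*(-132 - 23))) = 86434/((-79*(-155))) = 86434/12245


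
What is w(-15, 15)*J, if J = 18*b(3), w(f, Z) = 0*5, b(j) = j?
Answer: 0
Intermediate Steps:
w(f, Z) = 0
J = 54 (J = 18*3 = 54)
w(-15, 15)*J = 0*54 = 0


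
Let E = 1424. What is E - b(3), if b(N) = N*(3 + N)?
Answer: 1406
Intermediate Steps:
E - b(3) = 1424 - 3*(3 + 3) = 1424 - 3*6 = 1424 - 1*18 = 1424 - 18 = 1406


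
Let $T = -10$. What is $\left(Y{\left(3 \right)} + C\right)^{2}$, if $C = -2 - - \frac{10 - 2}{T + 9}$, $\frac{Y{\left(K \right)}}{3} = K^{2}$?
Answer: $289$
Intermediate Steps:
$Y{\left(K \right)} = 3 K^{2}$
$C = -10$ ($C = -2 - - \frac{10 - 2}{-10 + 9} = -2 - - \frac{8}{-1} = -2 - - 8 \left(-1\right) = -2 - \left(-1\right) \left(-8\right) = -2 - 8 = -10$)
$\left(Y{\left(3 \right)} + C\right)^{2} = \left(3 \cdot 3^{2} - 10\right)^{2} = \left(3 \cdot 9 - 10\right)^{2} = \left(27 - 10\right)^{2} = 17^{2} = 289$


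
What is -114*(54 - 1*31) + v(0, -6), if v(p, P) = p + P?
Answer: -2628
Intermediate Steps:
v(p, P) = P + p
-114*(54 - 1*31) + v(0, -6) = -114*(54 - 1*31) + (-6 + 0) = -114*(54 - 31) - 6 = -114*23 - 6 = -2622 - 6 = -2628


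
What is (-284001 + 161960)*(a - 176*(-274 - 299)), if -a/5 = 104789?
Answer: 51635180977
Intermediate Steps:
a = -523945 (a = -5*104789 = -523945)
(-284001 + 161960)*(a - 176*(-274 - 299)) = (-284001 + 161960)*(-523945 - 176*(-274 - 299)) = -122041*(-523945 - 176*(-573)) = -122041*(-523945 + 100848) = -122041*(-423097) = 51635180977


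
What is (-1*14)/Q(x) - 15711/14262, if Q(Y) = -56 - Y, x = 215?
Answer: -1352671/1288334 ≈ -1.0499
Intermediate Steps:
(-1*14)/Q(x) - 15711/14262 = (-1*14)/(-56 - 1*215) - 15711/14262 = -14/(-56 - 215) - 15711*1/14262 = -14/(-271) - 5237/4754 = -14*(-1/271) - 5237/4754 = 14/271 - 5237/4754 = -1352671/1288334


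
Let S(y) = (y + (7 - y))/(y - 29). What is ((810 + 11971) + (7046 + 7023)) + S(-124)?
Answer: 4108043/153 ≈ 26850.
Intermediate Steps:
S(y) = 7/(-29 + y)
((810 + 11971) + (7046 + 7023)) + S(-124) = ((810 + 11971) + (7046 + 7023)) + 7/(-29 - 124) = (12781 + 14069) + 7/(-153) = 26850 + 7*(-1/153) = 26850 - 7/153 = 4108043/153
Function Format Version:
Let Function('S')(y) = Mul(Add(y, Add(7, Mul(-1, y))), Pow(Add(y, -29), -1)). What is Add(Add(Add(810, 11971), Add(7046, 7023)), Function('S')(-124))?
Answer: Rational(4108043, 153) ≈ 26850.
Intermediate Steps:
Function('S')(y) = Mul(7, Pow(Add(-29, y), -1))
Add(Add(Add(810, 11971), Add(7046, 7023)), Function('S')(-124)) = Add(Add(Add(810, 11971), Add(7046, 7023)), Mul(7, Pow(Add(-29, -124), -1))) = Add(Add(12781, 14069), Mul(7, Pow(-153, -1))) = Add(26850, Mul(7, Rational(-1, 153))) = Add(26850, Rational(-7, 153)) = Rational(4108043, 153)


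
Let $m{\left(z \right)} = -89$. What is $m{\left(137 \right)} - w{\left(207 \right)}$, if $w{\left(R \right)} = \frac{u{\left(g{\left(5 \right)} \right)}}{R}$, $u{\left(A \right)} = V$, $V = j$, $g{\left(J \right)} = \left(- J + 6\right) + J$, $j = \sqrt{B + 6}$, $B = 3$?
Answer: $- \frac{6142}{69} \approx -89.015$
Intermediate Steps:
$j = 3$ ($j = \sqrt{3 + 6} = \sqrt{9} = 3$)
$g{\left(J \right)} = 6$ ($g{\left(J \right)} = \left(6 - J\right) + J = 6$)
$V = 3$
$u{\left(A \right)} = 3$
$w{\left(R \right)} = \frac{3}{R}$
$m{\left(137 \right)} - w{\left(207 \right)} = -89 - \frac{3}{207} = -89 - 3 \cdot \frac{1}{207} = -89 - \frac{1}{69} = - \frac{6142}{69}$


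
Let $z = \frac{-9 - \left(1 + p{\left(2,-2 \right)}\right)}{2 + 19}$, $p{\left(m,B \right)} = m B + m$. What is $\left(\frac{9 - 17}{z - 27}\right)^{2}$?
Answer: $\frac{28224}{330625} \approx 0.085366$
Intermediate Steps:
$p{\left(m,B \right)} = m + B m$ ($p{\left(m,B \right)} = B m + m = m + B m$)
$z = - \frac{8}{21}$ ($z = \frac{-9 - \left(1 + 2 \left(1 - 2\right)\right)}{2 + 19} = \frac{-9 - \left(1 + 2 \left(-1\right)\right)}{21} = \left(-9 - -1\right) \frac{1}{21} = \left(-9 + \left(2 - 1\right)\right) \frac{1}{21} = \left(-9 + 1\right) \frac{1}{21} = \left(-8\right) \frac{1}{21} = - \frac{8}{21} \approx -0.38095$)
$\left(\frac{9 - 17}{z - 27}\right)^{2} = \left(\frac{9 - 17}{- \frac{8}{21} - 27}\right)^{2} = \left(- \frac{8}{- \frac{575}{21}}\right)^{2} = \left(\left(-8\right) \left(- \frac{21}{575}\right)\right)^{2} = \left(\frac{168}{575}\right)^{2} = \frac{28224}{330625}$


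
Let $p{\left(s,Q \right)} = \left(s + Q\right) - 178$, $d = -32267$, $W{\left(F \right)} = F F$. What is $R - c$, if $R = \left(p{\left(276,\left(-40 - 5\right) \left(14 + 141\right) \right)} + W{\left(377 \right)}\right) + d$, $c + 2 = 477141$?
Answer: $-374154$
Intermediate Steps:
$W{\left(F \right)} = F^{2}$
$c = 477139$ ($c = -2 + 477141 = 477139$)
$p{\left(s,Q \right)} = -178 + Q + s$ ($p{\left(s,Q \right)} = \left(Q + s\right) - 178 = -178 + Q + s$)
$R = 102985$ ($R = \left(\left(-178 + \left(-40 - 5\right) \left(14 + 141\right) + 276\right) + 377^{2}\right) - 32267 = \left(\left(-178 - 6975 + 276\right) + 142129\right) - 32267 = \left(-6877 + 142129\right) - 32267 = 135252 - 32267 = 102985$)
$R - c = 102985 - 477139 = -374154$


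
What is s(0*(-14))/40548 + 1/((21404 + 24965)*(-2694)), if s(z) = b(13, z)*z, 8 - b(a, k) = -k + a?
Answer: -1/124918086 ≈ -8.0052e-9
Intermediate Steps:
b(a, k) = 8 + k - a (b(a, k) = 8 - (-k + a) = 8 - (a - k) = 8 + (k - a) = 8 + k - a)
s(z) = z*(-5 + z) (s(z) = (8 + z - 1*13)*z = (8 + z - 13)*z = (-5 + z)*z = z*(-5 + z))
s(0*(-14))/40548 + 1/((21404 + 24965)*(-2694)) = ((0*(-14))*(-5 + 0*(-14)))/40548 + 1/((21404 + 24965)*(-2694)) = (0*(-5 + 0))*(1/40548) - 1/2694/46369 = (0*(-5))*(1/40548) + (1/46369)*(-1/2694) = 0*(1/40548) - 1/124918086 = 0 - 1/124918086 = -1/124918086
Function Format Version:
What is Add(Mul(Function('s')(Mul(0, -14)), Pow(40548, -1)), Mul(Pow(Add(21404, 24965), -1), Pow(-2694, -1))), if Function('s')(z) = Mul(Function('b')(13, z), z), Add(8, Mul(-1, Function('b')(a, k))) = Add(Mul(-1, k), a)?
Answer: Rational(-1, 124918086) ≈ -8.0052e-9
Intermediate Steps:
Function('b')(a, k) = Add(8, k, Mul(-1, a)) (Function('b')(a, k) = Add(8, Mul(-1, Add(Mul(-1, k), a))) = Add(8, Mul(-1, Add(a, Mul(-1, k)))) = Add(8, Add(k, Mul(-1, a))) = Add(8, k, Mul(-1, a)))
Function('s')(z) = Mul(z, Add(-5, z)) (Function('s')(z) = Mul(Add(8, z, Mul(-1, 13)), z) = Mul(Add(8, z, -13), z) = Mul(Add(-5, z), z) = Mul(z, Add(-5, z)))
Add(Mul(Function('s')(Mul(0, -14)), Pow(40548, -1)), Mul(Pow(Add(21404, 24965), -1), Pow(-2694, -1))) = Add(Mul(Mul(Mul(0, -14), Add(-5, Mul(0, -14))), Pow(40548, -1)), Mul(Pow(Add(21404, 24965), -1), Pow(-2694, -1))) = Add(Mul(Mul(0, Add(-5, 0)), Rational(1, 40548)), Mul(Pow(46369, -1), Rational(-1, 2694))) = Add(Mul(Mul(0, -5), Rational(1, 40548)), Mul(Rational(1, 46369), Rational(-1, 2694))) = Add(Mul(0, Rational(1, 40548)), Rational(-1, 124918086)) = Add(0, Rational(-1, 124918086)) = Rational(-1, 124918086)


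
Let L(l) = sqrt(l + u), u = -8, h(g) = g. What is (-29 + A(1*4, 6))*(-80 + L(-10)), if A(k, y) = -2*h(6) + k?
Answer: 2960 - 111*I*sqrt(2) ≈ 2960.0 - 156.98*I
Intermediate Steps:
A(k, y) = -12 + k (A(k, y) = -2*6 + k = -12 + k)
L(l) = sqrt(-8 + l) (L(l) = sqrt(l - 8) = sqrt(-8 + l))
(-29 + A(1*4, 6))*(-80 + L(-10)) = (-29 + (-12 + 1*4))*(-80 + sqrt(-8 - 10)) = (-29 + (-12 + 4))*(-80 + sqrt(-18)) = (-29 - 8)*(-80 + 3*I*sqrt(2)) = -37*(-80 + 3*I*sqrt(2)) = 2960 - 111*I*sqrt(2)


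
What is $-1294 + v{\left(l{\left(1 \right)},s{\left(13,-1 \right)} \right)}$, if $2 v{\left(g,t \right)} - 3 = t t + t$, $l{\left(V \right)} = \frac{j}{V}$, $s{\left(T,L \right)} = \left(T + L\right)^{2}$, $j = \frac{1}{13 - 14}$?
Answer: $\frac{18295}{2} \approx 9147.5$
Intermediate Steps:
$j = -1$ ($j = \frac{1}{-1} = -1$)
$s{\left(T,L \right)} = \left(L + T\right)^{2}$
$l{\left(V \right)} = - \frac{1}{V}$
$v{\left(g,t \right)} = \frac{3}{2} + \frac{t}{2} + \frac{t^{2}}{2}$ ($v{\left(g,t \right)} = \frac{3}{2} + \frac{t t + t}{2} = \frac{3}{2} + \frac{t^{2} + t}{2} = \frac{3}{2} + \frac{t + t^{2}}{2} = \frac{3}{2} + \left(\frac{t}{2} + \frac{t^{2}}{2}\right) = \frac{3}{2} + \frac{t}{2} + \frac{t^{2}}{2}$)
$-1294 + v{\left(l{\left(1 \right)},s{\left(13,-1 \right)} \right)} = -1294 + \left(\frac{3}{2} + \frac{\left(-1 + 13\right)^{2}}{2} + \frac{\left(\left(-1 + 13\right)^{2}\right)^{2}}{2}\right) = -1294 + \left(\frac{3}{2} + \frac{12^{2}}{2} + \frac{\left(12^{2}\right)^{2}}{2}\right) = -1294 + \left(\frac{3}{2} + \frac{1}{2} \cdot 144 + \frac{144^{2}}{2}\right) = -1294 + \left(\frac{3}{2} + 72 + \frac{1}{2} \cdot 20736\right) = -1294 + \left(\frac{3}{2} + 72 + 10368\right) = -1294 + \frac{20883}{2} = \frac{18295}{2}$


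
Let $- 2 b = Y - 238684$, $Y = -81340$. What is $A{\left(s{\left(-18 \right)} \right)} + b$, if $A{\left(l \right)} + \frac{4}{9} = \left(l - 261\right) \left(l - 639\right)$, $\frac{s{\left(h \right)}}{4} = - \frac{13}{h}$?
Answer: $\frac{26260111}{81} \approx 3.242 \cdot 10^{5}$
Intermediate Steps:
$s{\left(h \right)} = - \frac{52}{h}$ ($s{\left(h \right)} = 4 \left(- \frac{13}{h}\right) = - \frac{52}{h}$)
$A{\left(l \right)} = - \frac{4}{9} + \left(-639 + l\right) \left(-261 + l\right)$ ($A{\left(l \right)} = - \frac{4}{9} + \left(l - 261\right) \left(l - 639\right) = - \frac{4}{9} + \left(-261 + l\right) \left(-639 + l\right) = - \frac{4}{9} + \left(-639 + l\right) \left(-261 + l\right)$)
$b = 160012$ ($b = - \frac{-81340 - 238684}{2} = \left(- \frac{1}{2}\right) \left(-320024\right) = 160012$)
$A{\left(s{\left(-18 \right)} \right)} + b = \left(\frac{1501007}{9} + \left(- \frac{52}{-18}\right)^{2} - 900 \left(- \frac{52}{-18}\right)\right) + 160012 = \left(\frac{1501007}{9} + \left(\left(-52\right) \left(- \frac{1}{18}\right)\right)^{2} - 900 \left(\left(-52\right) \left(- \frac{1}{18}\right)\right)\right) + 160012 = \left(\frac{1501007}{9} + \left(\frac{26}{9}\right)^{2} - 2600\right) + 160012 = \left(\frac{1501007}{9} + \frac{676}{81} - 2600\right) + 160012 = \frac{13299139}{81} + 160012 = \frac{26260111}{81}$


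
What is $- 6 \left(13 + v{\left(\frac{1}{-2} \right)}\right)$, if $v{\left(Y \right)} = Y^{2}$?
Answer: $- \frac{159}{2} \approx -79.5$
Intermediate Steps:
$- 6 \left(13 + v{\left(\frac{1}{-2} \right)}\right) = - 6 \left(13 + \left(\frac{1}{-2}\right)^{2}\right) = - 6 \left(13 + \left(- \frac{1}{2}\right)^{2}\right) = - 6 \left(13 + \frac{1}{4}\right) = \left(-6\right) \frac{53}{4} = - \frac{159}{2}$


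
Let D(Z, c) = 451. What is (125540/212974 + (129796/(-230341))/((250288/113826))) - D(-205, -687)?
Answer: -345838589185165361/767393084188162 ≈ -450.67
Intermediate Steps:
(125540/212974 + (129796/(-230341))/((250288/113826))) - D(-205, -687) = (125540/212974 + (129796/(-230341))/((250288/113826))) - 1*451 = (125540*(1/212974) + (129796*(-1/230341))/((250288*(1/113826)))) - 451 = (62770/106487 - 129796/(230341*125144/56913)) - 451 = (62770/106487 - 129796/230341*56913/125144) - 451 = (62770/106487 - 1846769937/7206448526) - 451 = 255691783695701/767393084188162 - 451 = -345838589185165361/767393084188162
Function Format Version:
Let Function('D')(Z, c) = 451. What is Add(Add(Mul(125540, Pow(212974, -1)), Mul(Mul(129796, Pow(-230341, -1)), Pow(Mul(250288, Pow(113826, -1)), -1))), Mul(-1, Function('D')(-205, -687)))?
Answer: Rational(-345838589185165361, 767393084188162) ≈ -450.67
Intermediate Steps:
Add(Add(Mul(125540, Pow(212974, -1)), Mul(Mul(129796, Pow(-230341, -1)), Pow(Mul(250288, Pow(113826, -1)), -1))), Mul(-1, Function('D')(-205, -687))) = Add(Add(Mul(125540, Pow(212974, -1)), Mul(Mul(129796, Pow(-230341, -1)), Pow(Mul(250288, Pow(113826, -1)), -1))), Mul(-1, 451)) = Add(Add(Mul(125540, Rational(1, 212974)), Mul(Mul(129796, Rational(-1, 230341)), Pow(Mul(250288, Rational(1, 113826)), -1))), -451) = Add(Add(Rational(62770, 106487), Mul(Rational(-129796, 230341), Pow(Rational(125144, 56913), -1))), -451) = Add(Add(Rational(62770, 106487), Mul(Rational(-129796, 230341), Rational(56913, 125144))), -451) = Add(Add(Rational(62770, 106487), Rational(-1846769937, 7206448526)), -451) = Add(Rational(255691783695701, 767393084188162), -451) = Rational(-345838589185165361, 767393084188162)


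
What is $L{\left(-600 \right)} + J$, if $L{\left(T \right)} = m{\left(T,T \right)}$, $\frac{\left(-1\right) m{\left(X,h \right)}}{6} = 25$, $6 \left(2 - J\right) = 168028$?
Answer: $- \frac{84458}{3} \approx -28153.0$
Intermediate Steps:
$J = - \frac{84008}{3}$ ($J = 2 - \frac{84014}{3} = - \frac{84008}{3} \approx -28003.0$)
$m{\left(X,h \right)} = -150$ ($m{\left(X,h \right)} = \left(-6\right) 25 = -150$)
$L{\left(T \right)} = -150$
$L{\left(-600 \right)} + J = -150 - \frac{84008}{3} = - \frac{84458}{3}$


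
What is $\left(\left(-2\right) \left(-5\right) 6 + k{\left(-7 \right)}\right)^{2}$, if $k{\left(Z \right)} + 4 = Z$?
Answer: $2401$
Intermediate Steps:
$k{\left(Z \right)} = -4 + Z$
$\left(\left(-2\right) \left(-5\right) 6 + k{\left(-7 \right)}\right)^{2} = \left(\left(-2\right) \left(-5\right) 6 - 11\right)^{2} = \left(10 \cdot 6 - 11\right)^{2} = \left(60 - 11\right)^{2} = 49^{2} = 2401$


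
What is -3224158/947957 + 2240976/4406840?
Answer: -1510499944336/522186853235 ≈ -2.8926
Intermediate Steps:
-3224158/947957 + 2240976/4406840 = -3224158*1/947957 + 2240976*(1/4406840) = -3224158/947957 + 280122/550855 = -1510499944336/522186853235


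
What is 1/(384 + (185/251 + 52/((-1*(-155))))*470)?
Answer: 7781/6910242 ≈ 0.0011260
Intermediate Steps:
1/(384 + (185/251 + 52/((-1*(-155))))*470) = 1/(384 + (185*(1/251) + 52/155)*470) = 1/(384 + (185/251 + 52*(1/155))*470) = 1/(384 + (185/251 + 52/155)*470) = 1/(384 + (41727/38905)*470) = 1/(384 + 3922338/7781) = 1/(6910242/7781) = 7781/6910242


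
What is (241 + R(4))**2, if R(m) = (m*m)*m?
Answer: 93025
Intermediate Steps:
R(m) = m**3 (R(m) = m**2*m = m**3)
(241 + R(4))**2 = (241 + 4**3)**2 = (241 + 64)**2 = 305**2 = 93025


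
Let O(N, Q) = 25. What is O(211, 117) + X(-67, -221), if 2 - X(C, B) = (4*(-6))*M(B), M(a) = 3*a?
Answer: -15885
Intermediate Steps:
X(C, B) = 2 + 72*B (X(C, B) = 2 - 4*(-6)*3*B = 2 - (-24)*3*B = 2 - (-72)*B = 2 + 72*B)
O(211, 117) + X(-67, -221) = 25 + (2 + 72*(-221)) = 25 + (2 - 15912) = 25 - 15910 = -15885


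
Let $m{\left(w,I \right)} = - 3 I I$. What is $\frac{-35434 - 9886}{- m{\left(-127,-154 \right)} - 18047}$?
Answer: $- \frac{45320}{53101} \approx -0.85347$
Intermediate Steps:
$m{\left(w,I \right)} = - 3 I^{2}$
$\frac{-35434 - 9886}{- m{\left(-127,-154 \right)} - 18047} = \frac{-35434 - 9886}{- \left(-3\right) \left(-154\right)^{2} - 18047} = - \frac{45320}{- \left(-3\right) 23716 - 18047} = - \frac{45320}{\left(-1\right) \left(-71148\right) - 18047} = - \frac{45320}{71148 - 18047} = - \frac{45320}{53101}$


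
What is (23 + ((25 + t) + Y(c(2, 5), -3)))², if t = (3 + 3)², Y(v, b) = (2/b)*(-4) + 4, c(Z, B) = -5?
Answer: 73984/9 ≈ 8220.4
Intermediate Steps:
Y(v, b) = 4 - 8/b (Y(v, b) = -8/b + 4 = 4 - 8/b)
t = 36 (t = 6² = 36)
(23 + ((25 + t) + Y(c(2, 5), -3)))² = (23 + ((25 + 36) + (4 - 8/(-3))))² = (23 + (61 + (4 - 8*(-⅓))))² = (23 + (61 + (4 + 8/3)))² = (23 + (61 + 20/3))² = (23 + 203/3)² = (272/3)² = 73984/9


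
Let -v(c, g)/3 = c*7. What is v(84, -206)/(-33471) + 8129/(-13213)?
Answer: -27642003/49139147 ≈ -0.56252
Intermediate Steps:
v(c, g) = -21*c (v(c, g) = -3*c*7 = -21*c)
v(84, -206)/(-33471) + 8129/(-13213) = -21*84/(-33471) + 8129/(-13213) = -1764*(-1/33471) + 8129*(-1/13213) = 196/3719 - 8129/13213 = -27642003/49139147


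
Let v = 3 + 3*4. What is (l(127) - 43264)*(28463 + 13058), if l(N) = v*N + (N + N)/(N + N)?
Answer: -1717225518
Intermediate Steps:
v = 15 (v = 3 + 12 = 15)
l(N) = 1 + 15*N (l(N) = 15*N + (N + N)/(N + N) = 15*N + (2*N)/((2*N)) = 15*N + (2*N)*(1/(2*N)) = 15*N + 1 = 1 + 15*N)
(l(127) - 43264)*(28463 + 13058) = ((1 + 15*127) - 43264)*(28463 + 13058) = ((1 + 1905) - 43264)*41521 = (1906 - 43264)*41521 = -41358*41521 = -1717225518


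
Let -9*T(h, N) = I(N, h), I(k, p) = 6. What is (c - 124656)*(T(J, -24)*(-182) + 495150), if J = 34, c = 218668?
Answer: 139684345768/3 ≈ 4.6561e+10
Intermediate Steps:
T(h, N) = -2/3 (T(h, N) = -1/9*6 = -2/3)
(c - 124656)*(T(J, -24)*(-182) + 495150) = (218668 - 124656)*(-2/3*(-182) + 495150) = 94012*(364/3 + 495150) = 94012*(1485814/3) = 139684345768/3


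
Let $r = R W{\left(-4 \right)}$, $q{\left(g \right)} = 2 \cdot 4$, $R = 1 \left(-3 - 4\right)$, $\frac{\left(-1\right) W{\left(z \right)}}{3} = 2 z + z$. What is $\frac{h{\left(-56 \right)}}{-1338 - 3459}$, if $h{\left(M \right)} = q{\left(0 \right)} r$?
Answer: $\frac{224}{533} \approx 0.42026$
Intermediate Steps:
$W{\left(z \right)} = - 9 z$ ($W{\left(z \right)} = - 3 \left(2 z + z\right) = - 3 \cdot 3 z = - 9 z$)
$R = -7$ ($R = 1 \left(-7\right) = -7$)
$q{\left(g \right)} = 8$
$r = -252$ ($r = - 7 \left(\left(-9\right) \left(-4\right)\right) = \left(-7\right) 36 = -252$)
$h{\left(M \right)} = -2016$ ($h{\left(M \right)} = 8 \left(-252\right) = -2016$)
$\frac{h{\left(-56 \right)}}{-1338 - 3459} = - \frac{2016}{-1338 - 3459} = - \frac{2016}{-4797} = \left(-2016\right) \left(- \frac{1}{4797}\right) = \frac{224}{533}$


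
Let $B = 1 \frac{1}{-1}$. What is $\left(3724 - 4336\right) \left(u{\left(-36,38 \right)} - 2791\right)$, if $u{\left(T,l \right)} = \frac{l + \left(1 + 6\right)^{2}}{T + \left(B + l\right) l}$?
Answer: $\frac{1170016398}{685} \approx 1.7081 \cdot 10^{6}$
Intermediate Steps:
$B = -1$ ($B = 1 \left(-1\right) = -1$)
$u{\left(T,l \right)} = \frac{49 + l}{T + l \left(-1 + l\right)}$ ($u{\left(T,l \right)} = \frac{l + \left(1 + 6\right)^{2}}{T + \left(-1 + l\right) l} = \frac{l + 7^{2}}{T + l \left(-1 + l\right)} = \frac{l + 49}{T + l \left(-1 + l\right)} = \frac{49 + l}{T + l \left(-1 + l\right)}$)
$\left(3724 - 4336\right) \left(u{\left(-36,38 \right)} - 2791\right) = \left(3724 - 4336\right) \left(\frac{49 + 38}{-36 + 38^{2} - 38} - 2791\right) = - 612 \left(\frac{1}{-36 + 1444 - 38} \cdot 87 - 2791\right) = - 612 \left(\frac{1}{1370} \cdot 87 - 2791\right) = - 612 \left(\frac{87}{1370} - 2791\right) = \left(-612\right) \left(- \frac{3823583}{1370}\right) = \frac{1170016398}{685}$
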